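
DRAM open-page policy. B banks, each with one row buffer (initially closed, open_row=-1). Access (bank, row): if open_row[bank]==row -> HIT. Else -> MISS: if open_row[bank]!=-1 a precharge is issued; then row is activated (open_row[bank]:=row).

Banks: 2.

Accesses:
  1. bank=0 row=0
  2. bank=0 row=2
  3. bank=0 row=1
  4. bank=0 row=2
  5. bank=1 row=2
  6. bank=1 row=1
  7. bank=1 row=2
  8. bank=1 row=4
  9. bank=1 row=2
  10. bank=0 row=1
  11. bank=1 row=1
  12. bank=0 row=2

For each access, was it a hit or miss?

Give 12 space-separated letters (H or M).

Acc 1: bank0 row0 -> MISS (open row0); precharges=0
Acc 2: bank0 row2 -> MISS (open row2); precharges=1
Acc 3: bank0 row1 -> MISS (open row1); precharges=2
Acc 4: bank0 row2 -> MISS (open row2); precharges=3
Acc 5: bank1 row2 -> MISS (open row2); precharges=3
Acc 6: bank1 row1 -> MISS (open row1); precharges=4
Acc 7: bank1 row2 -> MISS (open row2); precharges=5
Acc 8: bank1 row4 -> MISS (open row4); precharges=6
Acc 9: bank1 row2 -> MISS (open row2); precharges=7
Acc 10: bank0 row1 -> MISS (open row1); precharges=8
Acc 11: bank1 row1 -> MISS (open row1); precharges=9
Acc 12: bank0 row2 -> MISS (open row2); precharges=10

Answer: M M M M M M M M M M M M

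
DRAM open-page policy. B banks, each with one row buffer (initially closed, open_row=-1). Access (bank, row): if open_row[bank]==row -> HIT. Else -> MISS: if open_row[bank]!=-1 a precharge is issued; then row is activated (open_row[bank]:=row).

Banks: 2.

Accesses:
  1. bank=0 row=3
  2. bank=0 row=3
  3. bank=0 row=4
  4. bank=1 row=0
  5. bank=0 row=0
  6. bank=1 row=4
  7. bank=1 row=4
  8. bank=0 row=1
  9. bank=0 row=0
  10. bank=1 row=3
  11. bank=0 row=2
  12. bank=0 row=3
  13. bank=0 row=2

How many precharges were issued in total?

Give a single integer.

Acc 1: bank0 row3 -> MISS (open row3); precharges=0
Acc 2: bank0 row3 -> HIT
Acc 3: bank0 row4 -> MISS (open row4); precharges=1
Acc 4: bank1 row0 -> MISS (open row0); precharges=1
Acc 5: bank0 row0 -> MISS (open row0); precharges=2
Acc 6: bank1 row4 -> MISS (open row4); precharges=3
Acc 7: bank1 row4 -> HIT
Acc 8: bank0 row1 -> MISS (open row1); precharges=4
Acc 9: bank0 row0 -> MISS (open row0); precharges=5
Acc 10: bank1 row3 -> MISS (open row3); precharges=6
Acc 11: bank0 row2 -> MISS (open row2); precharges=7
Acc 12: bank0 row3 -> MISS (open row3); precharges=8
Acc 13: bank0 row2 -> MISS (open row2); precharges=9

Answer: 9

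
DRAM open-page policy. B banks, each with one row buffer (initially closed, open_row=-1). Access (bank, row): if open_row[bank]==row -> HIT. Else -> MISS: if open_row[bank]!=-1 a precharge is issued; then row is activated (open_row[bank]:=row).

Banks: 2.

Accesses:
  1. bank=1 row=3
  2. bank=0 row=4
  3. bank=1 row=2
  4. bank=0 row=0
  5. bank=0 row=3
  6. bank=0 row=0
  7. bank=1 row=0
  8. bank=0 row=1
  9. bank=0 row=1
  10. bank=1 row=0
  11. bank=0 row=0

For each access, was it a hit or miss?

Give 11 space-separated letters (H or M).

Acc 1: bank1 row3 -> MISS (open row3); precharges=0
Acc 2: bank0 row4 -> MISS (open row4); precharges=0
Acc 3: bank1 row2 -> MISS (open row2); precharges=1
Acc 4: bank0 row0 -> MISS (open row0); precharges=2
Acc 5: bank0 row3 -> MISS (open row3); precharges=3
Acc 6: bank0 row0 -> MISS (open row0); precharges=4
Acc 7: bank1 row0 -> MISS (open row0); precharges=5
Acc 8: bank0 row1 -> MISS (open row1); precharges=6
Acc 9: bank0 row1 -> HIT
Acc 10: bank1 row0 -> HIT
Acc 11: bank0 row0 -> MISS (open row0); precharges=7

Answer: M M M M M M M M H H M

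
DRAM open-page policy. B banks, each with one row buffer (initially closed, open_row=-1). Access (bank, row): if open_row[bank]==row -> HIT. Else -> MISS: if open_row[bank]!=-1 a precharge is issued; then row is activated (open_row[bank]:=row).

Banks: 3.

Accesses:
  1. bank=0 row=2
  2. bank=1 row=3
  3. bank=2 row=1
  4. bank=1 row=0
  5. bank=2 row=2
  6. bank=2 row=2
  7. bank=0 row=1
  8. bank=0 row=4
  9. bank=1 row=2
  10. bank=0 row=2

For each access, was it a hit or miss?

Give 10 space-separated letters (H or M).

Answer: M M M M M H M M M M

Derivation:
Acc 1: bank0 row2 -> MISS (open row2); precharges=0
Acc 2: bank1 row3 -> MISS (open row3); precharges=0
Acc 3: bank2 row1 -> MISS (open row1); precharges=0
Acc 4: bank1 row0 -> MISS (open row0); precharges=1
Acc 5: bank2 row2 -> MISS (open row2); precharges=2
Acc 6: bank2 row2 -> HIT
Acc 7: bank0 row1 -> MISS (open row1); precharges=3
Acc 8: bank0 row4 -> MISS (open row4); precharges=4
Acc 9: bank1 row2 -> MISS (open row2); precharges=5
Acc 10: bank0 row2 -> MISS (open row2); precharges=6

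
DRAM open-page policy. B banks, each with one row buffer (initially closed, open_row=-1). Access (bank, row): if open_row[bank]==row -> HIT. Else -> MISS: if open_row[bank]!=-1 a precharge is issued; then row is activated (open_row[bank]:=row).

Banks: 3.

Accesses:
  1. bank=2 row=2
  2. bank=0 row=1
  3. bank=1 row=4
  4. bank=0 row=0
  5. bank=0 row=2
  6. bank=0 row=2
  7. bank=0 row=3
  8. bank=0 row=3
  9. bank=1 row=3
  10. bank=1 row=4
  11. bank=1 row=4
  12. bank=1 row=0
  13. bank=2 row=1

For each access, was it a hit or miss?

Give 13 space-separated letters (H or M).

Answer: M M M M M H M H M M H M M

Derivation:
Acc 1: bank2 row2 -> MISS (open row2); precharges=0
Acc 2: bank0 row1 -> MISS (open row1); precharges=0
Acc 3: bank1 row4 -> MISS (open row4); precharges=0
Acc 4: bank0 row0 -> MISS (open row0); precharges=1
Acc 5: bank0 row2 -> MISS (open row2); precharges=2
Acc 6: bank0 row2 -> HIT
Acc 7: bank0 row3 -> MISS (open row3); precharges=3
Acc 8: bank0 row3 -> HIT
Acc 9: bank1 row3 -> MISS (open row3); precharges=4
Acc 10: bank1 row4 -> MISS (open row4); precharges=5
Acc 11: bank1 row4 -> HIT
Acc 12: bank1 row0 -> MISS (open row0); precharges=6
Acc 13: bank2 row1 -> MISS (open row1); precharges=7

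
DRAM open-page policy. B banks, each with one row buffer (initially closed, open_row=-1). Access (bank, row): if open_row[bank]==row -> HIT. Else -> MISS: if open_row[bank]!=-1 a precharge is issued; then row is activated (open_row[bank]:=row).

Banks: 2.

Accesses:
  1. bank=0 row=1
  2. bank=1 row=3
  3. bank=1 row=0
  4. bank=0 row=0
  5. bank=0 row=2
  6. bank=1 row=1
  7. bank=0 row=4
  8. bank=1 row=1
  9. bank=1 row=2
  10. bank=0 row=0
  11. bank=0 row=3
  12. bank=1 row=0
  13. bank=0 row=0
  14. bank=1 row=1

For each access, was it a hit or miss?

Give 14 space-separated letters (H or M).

Acc 1: bank0 row1 -> MISS (open row1); precharges=0
Acc 2: bank1 row3 -> MISS (open row3); precharges=0
Acc 3: bank1 row0 -> MISS (open row0); precharges=1
Acc 4: bank0 row0 -> MISS (open row0); precharges=2
Acc 5: bank0 row2 -> MISS (open row2); precharges=3
Acc 6: bank1 row1 -> MISS (open row1); precharges=4
Acc 7: bank0 row4 -> MISS (open row4); precharges=5
Acc 8: bank1 row1 -> HIT
Acc 9: bank1 row2 -> MISS (open row2); precharges=6
Acc 10: bank0 row0 -> MISS (open row0); precharges=7
Acc 11: bank0 row3 -> MISS (open row3); precharges=8
Acc 12: bank1 row0 -> MISS (open row0); precharges=9
Acc 13: bank0 row0 -> MISS (open row0); precharges=10
Acc 14: bank1 row1 -> MISS (open row1); precharges=11

Answer: M M M M M M M H M M M M M M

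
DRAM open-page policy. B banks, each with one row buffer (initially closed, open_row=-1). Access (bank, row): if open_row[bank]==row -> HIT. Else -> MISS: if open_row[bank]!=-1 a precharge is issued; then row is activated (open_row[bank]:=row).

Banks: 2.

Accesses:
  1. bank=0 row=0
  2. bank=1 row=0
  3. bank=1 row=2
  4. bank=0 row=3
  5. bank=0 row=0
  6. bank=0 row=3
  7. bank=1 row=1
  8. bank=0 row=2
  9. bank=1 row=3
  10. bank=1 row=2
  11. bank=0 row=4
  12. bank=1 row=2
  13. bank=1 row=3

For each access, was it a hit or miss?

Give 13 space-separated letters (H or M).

Answer: M M M M M M M M M M M H M

Derivation:
Acc 1: bank0 row0 -> MISS (open row0); precharges=0
Acc 2: bank1 row0 -> MISS (open row0); precharges=0
Acc 3: bank1 row2 -> MISS (open row2); precharges=1
Acc 4: bank0 row3 -> MISS (open row3); precharges=2
Acc 5: bank0 row0 -> MISS (open row0); precharges=3
Acc 6: bank0 row3 -> MISS (open row3); precharges=4
Acc 7: bank1 row1 -> MISS (open row1); precharges=5
Acc 8: bank0 row2 -> MISS (open row2); precharges=6
Acc 9: bank1 row3 -> MISS (open row3); precharges=7
Acc 10: bank1 row2 -> MISS (open row2); precharges=8
Acc 11: bank0 row4 -> MISS (open row4); precharges=9
Acc 12: bank1 row2 -> HIT
Acc 13: bank1 row3 -> MISS (open row3); precharges=10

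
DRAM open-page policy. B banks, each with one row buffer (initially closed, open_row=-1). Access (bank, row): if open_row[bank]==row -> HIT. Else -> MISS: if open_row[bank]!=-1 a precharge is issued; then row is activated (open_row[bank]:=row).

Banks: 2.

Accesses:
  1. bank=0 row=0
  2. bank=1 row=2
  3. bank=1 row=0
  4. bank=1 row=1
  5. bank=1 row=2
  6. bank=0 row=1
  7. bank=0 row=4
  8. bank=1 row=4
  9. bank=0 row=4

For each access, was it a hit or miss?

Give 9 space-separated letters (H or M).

Answer: M M M M M M M M H

Derivation:
Acc 1: bank0 row0 -> MISS (open row0); precharges=0
Acc 2: bank1 row2 -> MISS (open row2); precharges=0
Acc 3: bank1 row0 -> MISS (open row0); precharges=1
Acc 4: bank1 row1 -> MISS (open row1); precharges=2
Acc 5: bank1 row2 -> MISS (open row2); precharges=3
Acc 6: bank0 row1 -> MISS (open row1); precharges=4
Acc 7: bank0 row4 -> MISS (open row4); precharges=5
Acc 8: bank1 row4 -> MISS (open row4); precharges=6
Acc 9: bank0 row4 -> HIT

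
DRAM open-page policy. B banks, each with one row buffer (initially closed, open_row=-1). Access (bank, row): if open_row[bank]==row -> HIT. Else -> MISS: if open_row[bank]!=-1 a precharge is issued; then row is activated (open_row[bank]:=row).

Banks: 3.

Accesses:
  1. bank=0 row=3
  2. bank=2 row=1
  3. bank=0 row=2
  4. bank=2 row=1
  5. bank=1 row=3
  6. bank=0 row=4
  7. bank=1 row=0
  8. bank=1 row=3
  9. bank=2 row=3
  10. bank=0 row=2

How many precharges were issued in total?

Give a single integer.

Answer: 6

Derivation:
Acc 1: bank0 row3 -> MISS (open row3); precharges=0
Acc 2: bank2 row1 -> MISS (open row1); precharges=0
Acc 3: bank0 row2 -> MISS (open row2); precharges=1
Acc 4: bank2 row1 -> HIT
Acc 5: bank1 row3 -> MISS (open row3); precharges=1
Acc 6: bank0 row4 -> MISS (open row4); precharges=2
Acc 7: bank1 row0 -> MISS (open row0); precharges=3
Acc 8: bank1 row3 -> MISS (open row3); precharges=4
Acc 9: bank2 row3 -> MISS (open row3); precharges=5
Acc 10: bank0 row2 -> MISS (open row2); precharges=6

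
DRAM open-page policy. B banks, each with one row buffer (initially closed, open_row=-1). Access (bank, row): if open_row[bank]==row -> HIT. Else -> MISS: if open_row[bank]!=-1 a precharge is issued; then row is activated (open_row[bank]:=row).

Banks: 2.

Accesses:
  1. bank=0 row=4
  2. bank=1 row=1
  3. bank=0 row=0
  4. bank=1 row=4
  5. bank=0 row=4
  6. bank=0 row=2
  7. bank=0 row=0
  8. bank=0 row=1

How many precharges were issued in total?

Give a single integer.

Acc 1: bank0 row4 -> MISS (open row4); precharges=0
Acc 2: bank1 row1 -> MISS (open row1); precharges=0
Acc 3: bank0 row0 -> MISS (open row0); precharges=1
Acc 4: bank1 row4 -> MISS (open row4); precharges=2
Acc 5: bank0 row4 -> MISS (open row4); precharges=3
Acc 6: bank0 row2 -> MISS (open row2); precharges=4
Acc 7: bank0 row0 -> MISS (open row0); precharges=5
Acc 8: bank0 row1 -> MISS (open row1); precharges=6

Answer: 6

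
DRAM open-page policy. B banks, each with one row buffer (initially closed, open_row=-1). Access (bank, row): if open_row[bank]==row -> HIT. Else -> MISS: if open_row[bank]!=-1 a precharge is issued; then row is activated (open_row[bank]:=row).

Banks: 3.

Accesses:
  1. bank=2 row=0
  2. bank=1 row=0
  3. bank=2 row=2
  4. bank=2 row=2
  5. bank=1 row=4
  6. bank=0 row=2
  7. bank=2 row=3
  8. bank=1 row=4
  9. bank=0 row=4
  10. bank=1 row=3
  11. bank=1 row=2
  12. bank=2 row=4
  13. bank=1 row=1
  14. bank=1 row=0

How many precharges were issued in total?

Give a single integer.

Acc 1: bank2 row0 -> MISS (open row0); precharges=0
Acc 2: bank1 row0 -> MISS (open row0); precharges=0
Acc 3: bank2 row2 -> MISS (open row2); precharges=1
Acc 4: bank2 row2 -> HIT
Acc 5: bank1 row4 -> MISS (open row4); precharges=2
Acc 6: bank0 row2 -> MISS (open row2); precharges=2
Acc 7: bank2 row3 -> MISS (open row3); precharges=3
Acc 8: bank1 row4 -> HIT
Acc 9: bank0 row4 -> MISS (open row4); precharges=4
Acc 10: bank1 row3 -> MISS (open row3); precharges=5
Acc 11: bank1 row2 -> MISS (open row2); precharges=6
Acc 12: bank2 row4 -> MISS (open row4); precharges=7
Acc 13: bank1 row1 -> MISS (open row1); precharges=8
Acc 14: bank1 row0 -> MISS (open row0); precharges=9

Answer: 9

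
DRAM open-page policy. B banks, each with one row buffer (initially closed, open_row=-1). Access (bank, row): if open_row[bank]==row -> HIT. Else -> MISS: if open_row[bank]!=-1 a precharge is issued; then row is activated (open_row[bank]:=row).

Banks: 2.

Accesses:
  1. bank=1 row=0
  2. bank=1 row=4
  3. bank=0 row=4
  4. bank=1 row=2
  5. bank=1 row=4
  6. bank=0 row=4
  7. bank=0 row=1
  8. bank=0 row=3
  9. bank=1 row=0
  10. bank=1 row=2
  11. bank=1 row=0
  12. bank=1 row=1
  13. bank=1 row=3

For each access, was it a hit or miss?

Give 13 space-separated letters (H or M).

Answer: M M M M M H M M M M M M M

Derivation:
Acc 1: bank1 row0 -> MISS (open row0); precharges=0
Acc 2: bank1 row4 -> MISS (open row4); precharges=1
Acc 3: bank0 row4 -> MISS (open row4); precharges=1
Acc 4: bank1 row2 -> MISS (open row2); precharges=2
Acc 5: bank1 row4 -> MISS (open row4); precharges=3
Acc 6: bank0 row4 -> HIT
Acc 7: bank0 row1 -> MISS (open row1); precharges=4
Acc 8: bank0 row3 -> MISS (open row3); precharges=5
Acc 9: bank1 row0 -> MISS (open row0); precharges=6
Acc 10: bank1 row2 -> MISS (open row2); precharges=7
Acc 11: bank1 row0 -> MISS (open row0); precharges=8
Acc 12: bank1 row1 -> MISS (open row1); precharges=9
Acc 13: bank1 row3 -> MISS (open row3); precharges=10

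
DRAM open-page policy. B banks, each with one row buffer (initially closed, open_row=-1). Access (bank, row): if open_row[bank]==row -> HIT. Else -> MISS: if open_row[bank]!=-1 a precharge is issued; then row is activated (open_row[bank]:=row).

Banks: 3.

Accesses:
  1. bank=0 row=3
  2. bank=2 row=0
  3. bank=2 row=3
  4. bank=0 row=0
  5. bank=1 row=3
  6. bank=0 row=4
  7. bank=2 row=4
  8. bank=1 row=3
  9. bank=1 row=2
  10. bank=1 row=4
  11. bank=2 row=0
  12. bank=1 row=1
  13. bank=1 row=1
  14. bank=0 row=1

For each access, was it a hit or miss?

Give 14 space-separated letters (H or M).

Acc 1: bank0 row3 -> MISS (open row3); precharges=0
Acc 2: bank2 row0 -> MISS (open row0); precharges=0
Acc 3: bank2 row3 -> MISS (open row3); precharges=1
Acc 4: bank0 row0 -> MISS (open row0); precharges=2
Acc 5: bank1 row3 -> MISS (open row3); precharges=2
Acc 6: bank0 row4 -> MISS (open row4); precharges=3
Acc 7: bank2 row4 -> MISS (open row4); precharges=4
Acc 8: bank1 row3 -> HIT
Acc 9: bank1 row2 -> MISS (open row2); precharges=5
Acc 10: bank1 row4 -> MISS (open row4); precharges=6
Acc 11: bank2 row0 -> MISS (open row0); precharges=7
Acc 12: bank1 row1 -> MISS (open row1); precharges=8
Acc 13: bank1 row1 -> HIT
Acc 14: bank0 row1 -> MISS (open row1); precharges=9

Answer: M M M M M M M H M M M M H M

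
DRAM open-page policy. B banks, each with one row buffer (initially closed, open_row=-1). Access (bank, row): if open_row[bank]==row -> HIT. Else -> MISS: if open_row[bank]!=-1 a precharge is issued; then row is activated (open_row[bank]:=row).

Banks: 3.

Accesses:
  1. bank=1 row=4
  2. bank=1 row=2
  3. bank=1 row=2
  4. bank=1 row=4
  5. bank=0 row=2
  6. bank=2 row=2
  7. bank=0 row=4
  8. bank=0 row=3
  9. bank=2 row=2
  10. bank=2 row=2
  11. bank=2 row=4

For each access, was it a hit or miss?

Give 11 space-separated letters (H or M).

Answer: M M H M M M M M H H M

Derivation:
Acc 1: bank1 row4 -> MISS (open row4); precharges=0
Acc 2: bank1 row2 -> MISS (open row2); precharges=1
Acc 3: bank1 row2 -> HIT
Acc 4: bank1 row4 -> MISS (open row4); precharges=2
Acc 5: bank0 row2 -> MISS (open row2); precharges=2
Acc 6: bank2 row2 -> MISS (open row2); precharges=2
Acc 7: bank0 row4 -> MISS (open row4); precharges=3
Acc 8: bank0 row3 -> MISS (open row3); precharges=4
Acc 9: bank2 row2 -> HIT
Acc 10: bank2 row2 -> HIT
Acc 11: bank2 row4 -> MISS (open row4); precharges=5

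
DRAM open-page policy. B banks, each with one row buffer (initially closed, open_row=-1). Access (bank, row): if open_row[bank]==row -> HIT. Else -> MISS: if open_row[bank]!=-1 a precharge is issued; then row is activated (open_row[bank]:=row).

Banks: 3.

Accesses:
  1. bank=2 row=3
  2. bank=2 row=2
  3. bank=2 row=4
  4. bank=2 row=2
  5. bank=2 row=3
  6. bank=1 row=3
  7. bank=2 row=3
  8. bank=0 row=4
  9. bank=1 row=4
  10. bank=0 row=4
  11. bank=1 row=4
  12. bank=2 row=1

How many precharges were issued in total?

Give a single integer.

Acc 1: bank2 row3 -> MISS (open row3); precharges=0
Acc 2: bank2 row2 -> MISS (open row2); precharges=1
Acc 3: bank2 row4 -> MISS (open row4); precharges=2
Acc 4: bank2 row2 -> MISS (open row2); precharges=3
Acc 5: bank2 row3 -> MISS (open row3); precharges=4
Acc 6: bank1 row3 -> MISS (open row3); precharges=4
Acc 7: bank2 row3 -> HIT
Acc 8: bank0 row4 -> MISS (open row4); precharges=4
Acc 9: bank1 row4 -> MISS (open row4); precharges=5
Acc 10: bank0 row4 -> HIT
Acc 11: bank1 row4 -> HIT
Acc 12: bank2 row1 -> MISS (open row1); precharges=6

Answer: 6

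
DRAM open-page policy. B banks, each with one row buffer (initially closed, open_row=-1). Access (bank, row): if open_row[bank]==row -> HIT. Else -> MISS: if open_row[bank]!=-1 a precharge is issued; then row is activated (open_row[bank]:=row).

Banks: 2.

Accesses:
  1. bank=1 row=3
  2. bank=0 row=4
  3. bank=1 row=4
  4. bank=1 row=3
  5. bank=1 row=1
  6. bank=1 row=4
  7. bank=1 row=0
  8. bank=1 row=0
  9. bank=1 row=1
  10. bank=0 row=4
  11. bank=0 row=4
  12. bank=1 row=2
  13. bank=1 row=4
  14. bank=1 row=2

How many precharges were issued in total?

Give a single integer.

Answer: 9

Derivation:
Acc 1: bank1 row3 -> MISS (open row3); precharges=0
Acc 2: bank0 row4 -> MISS (open row4); precharges=0
Acc 3: bank1 row4 -> MISS (open row4); precharges=1
Acc 4: bank1 row3 -> MISS (open row3); precharges=2
Acc 5: bank1 row1 -> MISS (open row1); precharges=3
Acc 6: bank1 row4 -> MISS (open row4); precharges=4
Acc 7: bank1 row0 -> MISS (open row0); precharges=5
Acc 8: bank1 row0 -> HIT
Acc 9: bank1 row1 -> MISS (open row1); precharges=6
Acc 10: bank0 row4 -> HIT
Acc 11: bank0 row4 -> HIT
Acc 12: bank1 row2 -> MISS (open row2); precharges=7
Acc 13: bank1 row4 -> MISS (open row4); precharges=8
Acc 14: bank1 row2 -> MISS (open row2); precharges=9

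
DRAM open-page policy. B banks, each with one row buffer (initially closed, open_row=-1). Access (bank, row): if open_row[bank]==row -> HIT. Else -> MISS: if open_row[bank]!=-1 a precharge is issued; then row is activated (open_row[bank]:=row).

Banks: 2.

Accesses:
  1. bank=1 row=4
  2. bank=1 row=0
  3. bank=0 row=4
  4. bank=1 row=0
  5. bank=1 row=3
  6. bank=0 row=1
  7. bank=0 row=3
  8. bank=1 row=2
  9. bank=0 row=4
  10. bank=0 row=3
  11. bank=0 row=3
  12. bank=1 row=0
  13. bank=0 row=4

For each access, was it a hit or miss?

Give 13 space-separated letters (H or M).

Answer: M M M H M M M M M M H M M

Derivation:
Acc 1: bank1 row4 -> MISS (open row4); precharges=0
Acc 2: bank1 row0 -> MISS (open row0); precharges=1
Acc 3: bank0 row4 -> MISS (open row4); precharges=1
Acc 4: bank1 row0 -> HIT
Acc 5: bank1 row3 -> MISS (open row3); precharges=2
Acc 6: bank0 row1 -> MISS (open row1); precharges=3
Acc 7: bank0 row3 -> MISS (open row3); precharges=4
Acc 8: bank1 row2 -> MISS (open row2); precharges=5
Acc 9: bank0 row4 -> MISS (open row4); precharges=6
Acc 10: bank0 row3 -> MISS (open row3); precharges=7
Acc 11: bank0 row3 -> HIT
Acc 12: bank1 row0 -> MISS (open row0); precharges=8
Acc 13: bank0 row4 -> MISS (open row4); precharges=9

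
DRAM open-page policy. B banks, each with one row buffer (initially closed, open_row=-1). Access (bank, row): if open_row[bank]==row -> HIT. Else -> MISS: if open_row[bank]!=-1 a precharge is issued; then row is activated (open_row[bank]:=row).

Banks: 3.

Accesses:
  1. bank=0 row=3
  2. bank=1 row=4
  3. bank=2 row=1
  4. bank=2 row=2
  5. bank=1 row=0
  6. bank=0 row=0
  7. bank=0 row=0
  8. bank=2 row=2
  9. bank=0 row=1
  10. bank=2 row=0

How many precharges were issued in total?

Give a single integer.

Acc 1: bank0 row3 -> MISS (open row3); precharges=0
Acc 2: bank1 row4 -> MISS (open row4); precharges=0
Acc 3: bank2 row1 -> MISS (open row1); precharges=0
Acc 4: bank2 row2 -> MISS (open row2); precharges=1
Acc 5: bank1 row0 -> MISS (open row0); precharges=2
Acc 6: bank0 row0 -> MISS (open row0); precharges=3
Acc 7: bank0 row0 -> HIT
Acc 8: bank2 row2 -> HIT
Acc 9: bank0 row1 -> MISS (open row1); precharges=4
Acc 10: bank2 row0 -> MISS (open row0); precharges=5

Answer: 5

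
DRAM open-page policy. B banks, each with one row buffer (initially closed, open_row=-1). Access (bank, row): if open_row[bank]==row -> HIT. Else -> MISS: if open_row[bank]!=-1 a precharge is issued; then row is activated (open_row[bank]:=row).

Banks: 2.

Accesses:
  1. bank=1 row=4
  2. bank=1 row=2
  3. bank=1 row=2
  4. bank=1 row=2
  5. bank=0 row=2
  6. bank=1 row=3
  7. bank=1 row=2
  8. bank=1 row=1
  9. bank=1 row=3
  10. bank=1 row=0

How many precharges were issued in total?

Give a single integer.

Acc 1: bank1 row4 -> MISS (open row4); precharges=0
Acc 2: bank1 row2 -> MISS (open row2); precharges=1
Acc 3: bank1 row2 -> HIT
Acc 4: bank1 row2 -> HIT
Acc 5: bank0 row2 -> MISS (open row2); precharges=1
Acc 6: bank1 row3 -> MISS (open row3); precharges=2
Acc 7: bank1 row2 -> MISS (open row2); precharges=3
Acc 8: bank1 row1 -> MISS (open row1); precharges=4
Acc 9: bank1 row3 -> MISS (open row3); precharges=5
Acc 10: bank1 row0 -> MISS (open row0); precharges=6

Answer: 6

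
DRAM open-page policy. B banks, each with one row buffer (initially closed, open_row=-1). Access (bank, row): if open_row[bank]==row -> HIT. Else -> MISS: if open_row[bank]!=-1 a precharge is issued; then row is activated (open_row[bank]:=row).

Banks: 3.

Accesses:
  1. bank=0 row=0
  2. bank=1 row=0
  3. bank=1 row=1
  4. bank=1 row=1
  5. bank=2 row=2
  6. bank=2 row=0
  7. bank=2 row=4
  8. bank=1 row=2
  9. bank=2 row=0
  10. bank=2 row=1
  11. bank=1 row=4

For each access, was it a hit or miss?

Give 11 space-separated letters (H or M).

Answer: M M M H M M M M M M M

Derivation:
Acc 1: bank0 row0 -> MISS (open row0); precharges=0
Acc 2: bank1 row0 -> MISS (open row0); precharges=0
Acc 3: bank1 row1 -> MISS (open row1); precharges=1
Acc 4: bank1 row1 -> HIT
Acc 5: bank2 row2 -> MISS (open row2); precharges=1
Acc 6: bank2 row0 -> MISS (open row0); precharges=2
Acc 7: bank2 row4 -> MISS (open row4); precharges=3
Acc 8: bank1 row2 -> MISS (open row2); precharges=4
Acc 9: bank2 row0 -> MISS (open row0); precharges=5
Acc 10: bank2 row1 -> MISS (open row1); precharges=6
Acc 11: bank1 row4 -> MISS (open row4); precharges=7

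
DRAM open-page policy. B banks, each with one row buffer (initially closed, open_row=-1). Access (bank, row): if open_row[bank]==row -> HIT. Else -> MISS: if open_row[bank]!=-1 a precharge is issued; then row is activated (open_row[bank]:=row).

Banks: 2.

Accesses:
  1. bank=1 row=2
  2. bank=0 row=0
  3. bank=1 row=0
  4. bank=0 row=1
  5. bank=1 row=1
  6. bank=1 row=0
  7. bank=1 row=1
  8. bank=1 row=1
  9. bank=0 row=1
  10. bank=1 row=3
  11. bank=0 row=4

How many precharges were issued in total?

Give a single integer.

Answer: 7

Derivation:
Acc 1: bank1 row2 -> MISS (open row2); precharges=0
Acc 2: bank0 row0 -> MISS (open row0); precharges=0
Acc 3: bank1 row0 -> MISS (open row0); precharges=1
Acc 4: bank0 row1 -> MISS (open row1); precharges=2
Acc 5: bank1 row1 -> MISS (open row1); precharges=3
Acc 6: bank1 row0 -> MISS (open row0); precharges=4
Acc 7: bank1 row1 -> MISS (open row1); precharges=5
Acc 8: bank1 row1 -> HIT
Acc 9: bank0 row1 -> HIT
Acc 10: bank1 row3 -> MISS (open row3); precharges=6
Acc 11: bank0 row4 -> MISS (open row4); precharges=7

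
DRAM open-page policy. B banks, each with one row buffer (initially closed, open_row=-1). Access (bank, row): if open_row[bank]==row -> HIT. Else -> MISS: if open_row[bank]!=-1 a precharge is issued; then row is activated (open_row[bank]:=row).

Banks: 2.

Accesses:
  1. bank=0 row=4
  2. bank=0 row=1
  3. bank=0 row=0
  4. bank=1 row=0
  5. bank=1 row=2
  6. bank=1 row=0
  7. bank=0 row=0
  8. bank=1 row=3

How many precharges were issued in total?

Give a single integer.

Acc 1: bank0 row4 -> MISS (open row4); precharges=0
Acc 2: bank0 row1 -> MISS (open row1); precharges=1
Acc 3: bank0 row0 -> MISS (open row0); precharges=2
Acc 4: bank1 row0 -> MISS (open row0); precharges=2
Acc 5: bank1 row2 -> MISS (open row2); precharges=3
Acc 6: bank1 row0 -> MISS (open row0); precharges=4
Acc 7: bank0 row0 -> HIT
Acc 8: bank1 row3 -> MISS (open row3); precharges=5

Answer: 5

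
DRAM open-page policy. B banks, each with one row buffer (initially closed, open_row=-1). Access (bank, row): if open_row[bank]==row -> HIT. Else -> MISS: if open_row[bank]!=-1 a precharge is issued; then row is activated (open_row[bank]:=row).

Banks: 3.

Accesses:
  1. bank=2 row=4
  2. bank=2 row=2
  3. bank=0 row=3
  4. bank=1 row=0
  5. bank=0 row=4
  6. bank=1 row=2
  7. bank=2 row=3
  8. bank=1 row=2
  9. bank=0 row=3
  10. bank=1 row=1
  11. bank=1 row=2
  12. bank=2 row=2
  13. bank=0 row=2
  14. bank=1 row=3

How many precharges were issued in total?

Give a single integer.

Acc 1: bank2 row4 -> MISS (open row4); precharges=0
Acc 2: bank2 row2 -> MISS (open row2); precharges=1
Acc 3: bank0 row3 -> MISS (open row3); precharges=1
Acc 4: bank1 row0 -> MISS (open row0); precharges=1
Acc 5: bank0 row4 -> MISS (open row4); precharges=2
Acc 6: bank1 row2 -> MISS (open row2); precharges=3
Acc 7: bank2 row3 -> MISS (open row3); precharges=4
Acc 8: bank1 row2 -> HIT
Acc 9: bank0 row3 -> MISS (open row3); precharges=5
Acc 10: bank1 row1 -> MISS (open row1); precharges=6
Acc 11: bank1 row2 -> MISS (open row2); precharges=7
Acc 12: bank2 row2 -> MISS (open row2); precharges=8
Acc 13: bank0 row2 -> MISS (open row2); precharges=9
Acc 14: bank1 row3 -> MISS (open row3); precharges=10

Answer: 10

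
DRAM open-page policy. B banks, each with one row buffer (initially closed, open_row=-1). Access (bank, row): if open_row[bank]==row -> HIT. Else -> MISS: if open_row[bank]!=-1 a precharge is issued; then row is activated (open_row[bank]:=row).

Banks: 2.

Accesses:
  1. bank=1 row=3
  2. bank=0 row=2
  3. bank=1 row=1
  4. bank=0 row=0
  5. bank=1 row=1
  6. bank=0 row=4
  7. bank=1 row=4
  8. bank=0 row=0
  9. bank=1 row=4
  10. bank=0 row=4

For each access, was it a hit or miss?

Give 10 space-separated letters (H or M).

Answer: M M M M H M M M H M

Derivation:
Acc 1: bank1 row3 -> MISS (open row3); precharges=0
Acc 2: bank0 row2 -> MISS (open row2); precharges=0
Acc 3: bank1 row1 -> MISS (open row1); precharges=1
Acc 4: bank0 row0 -> MISS (open row0); precharges=2
Acc 5: bank1 row1 -> HIT
Acc 6: bank0 row4 -> MISS (open row4); precharges=3
Acc 7: bank1 row4 -> MISS (open row4); precharges=4
Acc 8: bank0 row0 -> MISS (open row0); precharges=5
Acc 9: bank1 row4 -> HIT
Acc 10: bank0 row4 -> MISS (open row4); precharges=6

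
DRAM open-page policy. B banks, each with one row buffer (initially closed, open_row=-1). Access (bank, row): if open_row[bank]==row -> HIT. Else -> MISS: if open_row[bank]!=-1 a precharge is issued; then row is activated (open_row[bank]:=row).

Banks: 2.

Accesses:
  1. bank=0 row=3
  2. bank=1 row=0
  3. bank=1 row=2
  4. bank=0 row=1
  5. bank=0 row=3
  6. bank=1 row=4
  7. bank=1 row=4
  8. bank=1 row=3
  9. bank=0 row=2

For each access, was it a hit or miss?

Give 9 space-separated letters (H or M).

Acc 1: bank0 row3 -> MISS (open row3); precharges=0
Acc 2: bank1 row0 -> MISS (open row0); precharges=0
Acc 3: bank1 row2 -> MISS (open row2); precharges=1
Acc 4: bank0 row1 -> MISS (open row1); precharges=2
Acc 5: bank0 row3 -> MISS (open row3); precharges=3
Acc 6: bank1 row4 -> MISS (open row4); precharges=4
Acc 7: bank1 row4 -> HIT
Acc 8: bank1 row3 -> MISS (open row3); precharges=5
Acc 9: bank0 row2 -> MISS (open row2); precharges=6

Answer: M M M M M M H M M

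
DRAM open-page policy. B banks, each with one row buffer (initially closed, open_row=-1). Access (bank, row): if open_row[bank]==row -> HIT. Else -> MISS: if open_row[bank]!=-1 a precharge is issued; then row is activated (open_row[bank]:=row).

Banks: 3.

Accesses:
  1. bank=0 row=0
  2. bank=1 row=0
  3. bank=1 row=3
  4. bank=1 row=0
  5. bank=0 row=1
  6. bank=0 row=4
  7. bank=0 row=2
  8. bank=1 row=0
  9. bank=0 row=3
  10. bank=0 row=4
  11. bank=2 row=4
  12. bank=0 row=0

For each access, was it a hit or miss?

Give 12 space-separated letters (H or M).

Acc 1: bank0 row0 -> MISS (open row0); precharges=0
Acc 2: bank1 row0 -> MISS (open row0); precharges=0
Acc 3: bank1 row3 -> MISS (open row3); precharges=1
Acc 4: bank1 row0 -> MISS (open row0); precharges=2
Acc 5: bank0 row1 -> MISS (open row1); precharges=3
Acc 6: bank0 row4 -> MISS (open row4); precharges=4
Acc 7: bank0 row2 -> MISS (open row2); precharges=5
Acc 8: bank1 row0 -> HIT
Acc 9: bank0 row3 -> MISS (open row3); precharges=6
Acc 10: bank0 row4 -> MISS (open row4); precharges=7
Acc 11: bank2 row4 -> MISS (open row4); precharges=7
Acc 12: bank0 row0 -> MISS (open row0); precharges=8

Answer: M M M M M M M H M M M M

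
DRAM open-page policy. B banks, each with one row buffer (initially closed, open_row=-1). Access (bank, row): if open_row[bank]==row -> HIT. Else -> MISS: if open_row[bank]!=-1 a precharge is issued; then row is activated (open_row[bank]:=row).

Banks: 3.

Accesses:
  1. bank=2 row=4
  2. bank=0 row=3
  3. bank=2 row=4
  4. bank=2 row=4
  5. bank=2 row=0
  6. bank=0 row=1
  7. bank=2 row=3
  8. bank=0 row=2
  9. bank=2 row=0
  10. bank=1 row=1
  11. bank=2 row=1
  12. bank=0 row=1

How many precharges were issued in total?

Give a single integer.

Acc 1: bank2 row4 -> MISS (open row4); precharges=0
Acc 2: bank0 row3 -> MISS (open row3); precharges=0
Acc 3: bank2 row4 -> HIT
Acc 4: bank2 row4 -> HIT
Acc 5: bank2 row0 -> MISS (open row0); precharges=1
Acc 6: bank0 row1 -> MISS (open row1); precharges=2
Acc 7: bank2 row3 -> MISS (open row3); precharges=3
Acc 8: bank0 row2 -> MISS (open row2); precharges=4
Acc 9: bank2 row0 -> MISS (open row0); precharges=5
Acc 10: bank1 row1 -> MISS (open row1); precharges=5
Acc 11: bank2 row1 -> MISS (open row1); precharges=6
Acc 12: bank0 row1 -> MISS (open row1); precharges=7

Answer: 7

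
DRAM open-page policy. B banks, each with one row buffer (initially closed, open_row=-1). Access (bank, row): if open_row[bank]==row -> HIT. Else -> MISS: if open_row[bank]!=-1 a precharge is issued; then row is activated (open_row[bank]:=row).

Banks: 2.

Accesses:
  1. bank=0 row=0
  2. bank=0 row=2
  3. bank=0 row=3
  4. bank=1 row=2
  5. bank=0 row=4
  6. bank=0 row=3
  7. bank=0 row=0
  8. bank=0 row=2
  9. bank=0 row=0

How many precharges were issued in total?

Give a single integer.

Answer: 7

Derivation:
Acc 1: bank0 row0 -> MISS (open row0); precharges=0
Acc 2: bank0 row2 -> MISS (open row2); precharges=1
Acc 3: bank0 row3 -> MISS (open row3); precharges=2
Acc 4: bank1 row2 -> MISS (open row2); precharges=2
Acc 5: bank0 row4 -> MISS (open row4); precharges=3
Acc 6: bank0 row3 -> MISS (open row3); precharges=4
Acc 7: bank0 row0 -> MISS (open row0); precharges=5
Acc 8: bank0 row2 -> MISS (open row2); precharges=6
Acc 9: bank0 row0 -> MISS (open row0); precharges=7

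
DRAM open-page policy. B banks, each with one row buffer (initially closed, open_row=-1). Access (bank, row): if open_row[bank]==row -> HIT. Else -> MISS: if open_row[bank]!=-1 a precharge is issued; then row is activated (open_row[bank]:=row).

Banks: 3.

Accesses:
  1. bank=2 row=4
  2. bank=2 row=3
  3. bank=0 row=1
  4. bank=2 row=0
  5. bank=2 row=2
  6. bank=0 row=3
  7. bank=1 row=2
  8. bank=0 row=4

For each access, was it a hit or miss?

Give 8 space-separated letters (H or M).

Answer: M M M M M M M M

Derivation:
Acc 1: bank2 row4 -> MISS (open row4); precharges=0
Acc 2: bank2 row3 -> MISS (open row3); precharges=1
Acc 3: bank0 row1 -> MISS (open row1); precharges=1
Acc 4: bank2 row0 -> MISS (open row0); precharges=2
Acc 5: bank2 row2 -> MISS (open row2); precharges=3
Acc 6: bank0 row3 -> MISS (open row3); precharges=4
Acc 7: bank1 row2 -> MISS (open row2); precharges=4
Acc 8: bank0 row4 -> MISS (open row4); precharges=5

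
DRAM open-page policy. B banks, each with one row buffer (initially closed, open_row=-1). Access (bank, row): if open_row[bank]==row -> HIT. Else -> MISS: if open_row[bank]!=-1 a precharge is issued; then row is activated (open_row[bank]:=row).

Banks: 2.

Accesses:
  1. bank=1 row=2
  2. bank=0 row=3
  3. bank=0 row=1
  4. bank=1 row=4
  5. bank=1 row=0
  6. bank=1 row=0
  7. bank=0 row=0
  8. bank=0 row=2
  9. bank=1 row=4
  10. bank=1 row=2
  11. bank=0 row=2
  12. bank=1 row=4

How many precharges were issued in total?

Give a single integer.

Acc 1: bank1 row2 -> MISS (open row2); precharges=0
Acc 2: bank0 row3 -> MISS (open row3); precharges=0
Acc 3: bank0 row1 -> MISS (open row1); precharges=1
Acc 4: bank1 row4 -> MISS (open row4); precharges=2
Acc 5: bank1 row0 -> MISS (open row0); precharges=3
Acc 6: bank1 row0 -> HIT
Acc 7: bank0 row0 -> MISS (open row0); precharges=4
Acc 8: bank0 row2 -> MISS (open row2); precharges=5
Acc 9: bank1 row4 -> MISS (open row4); precharges=6
Acc 10: bank1 row2 -> MISS (open row2); precharges=7
Acc 11: bank0 row2 -> HIT
Acc 12: bank1 row4 -> MISS (open row4); precharges=8

Answer: 8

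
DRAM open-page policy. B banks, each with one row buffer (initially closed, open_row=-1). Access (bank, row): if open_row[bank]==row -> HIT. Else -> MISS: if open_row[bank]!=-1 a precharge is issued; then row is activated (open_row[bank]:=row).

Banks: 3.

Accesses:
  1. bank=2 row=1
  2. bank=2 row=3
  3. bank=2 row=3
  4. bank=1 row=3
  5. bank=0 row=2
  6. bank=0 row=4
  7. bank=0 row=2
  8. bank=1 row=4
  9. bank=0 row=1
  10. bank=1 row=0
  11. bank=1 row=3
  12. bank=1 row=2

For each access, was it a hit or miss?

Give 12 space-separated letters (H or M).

Answer: M M H M M M M M M M M M

Derivation:
Acc 1: bank2 row1 -> MISS (open row1); precharges=0
Acc 2: bank2 row3 -> MISS (open row3); precharges=1
Acc 3: bank2 row3 -> HIT
Acc 4: bank1 row3 -> MISS (open row3); precharges=1
Acc 5: bank0 row2 -> MISS (open row2); precharges=1
Acc 6: bank0 row4 -> MISS (open row4); precharges=2
Acc 7: bank0 row2 -> MISS (open row2); precharges=3
Acc 8: bank1 row4 -> MISS (open row4); precharges=4
Acc 9: bank0 row1 -> MISS (open row1); precharges=5
Acc 10: bank1 row0 -> MISS (open row0); precharges=6
Acc 11: bank1 row3 -> MISS (open row3); precharges=7
Acc 12: bank1 row2 -> MISS (open row2); precharges=8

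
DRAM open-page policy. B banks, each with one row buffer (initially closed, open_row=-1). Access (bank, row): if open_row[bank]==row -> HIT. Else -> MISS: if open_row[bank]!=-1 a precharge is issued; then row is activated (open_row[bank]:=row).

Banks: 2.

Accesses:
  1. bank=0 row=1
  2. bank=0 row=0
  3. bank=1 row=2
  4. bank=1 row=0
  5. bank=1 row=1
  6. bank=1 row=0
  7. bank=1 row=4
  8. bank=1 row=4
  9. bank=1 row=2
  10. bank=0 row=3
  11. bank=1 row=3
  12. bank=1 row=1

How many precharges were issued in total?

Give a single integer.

Acc 1: bank0 row1 -> MISS (open row1); precharges=0
Acc 2: bank0 row0 -> MISS (open row0); precharges=1
Acc 3: bank1 row2 -> MISS (open row2); precharges=1
Acc 4: bank1 row0 -> MISS (open row0); precharges=2
Acc 5: bank1 row1 -> MISS (open row1); precharges=3
Acc 6: bank1 row0 -> MISS (open row0); precharges=4
Acc 7: bank1 row4 -> MISS (open row4); precharges=5
Acc 8: bank1 row4 -> HIT
Acc 9: bank1 row2 -> MISS (open row2); precharges=6
Acc 10: bank0 row3 -> MISS (open row3); precharges=7
Acc 11: bank1 row3 -> MISS (open row3); precharges=8
Acc 12: bank1 row1 -> MISS (open row1); precharges=9

Answer: 9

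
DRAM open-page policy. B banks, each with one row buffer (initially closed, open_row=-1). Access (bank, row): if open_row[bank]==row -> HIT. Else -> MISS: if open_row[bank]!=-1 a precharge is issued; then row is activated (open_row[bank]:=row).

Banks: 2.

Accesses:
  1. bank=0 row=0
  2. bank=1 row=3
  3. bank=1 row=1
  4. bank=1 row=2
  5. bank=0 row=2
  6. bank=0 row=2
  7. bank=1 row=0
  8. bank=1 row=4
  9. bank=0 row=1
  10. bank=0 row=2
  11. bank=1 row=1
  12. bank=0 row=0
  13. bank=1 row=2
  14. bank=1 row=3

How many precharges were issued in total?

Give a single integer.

Acc 1: bank0 row0 -> MISS (open row0); precharges=0
Acc 2: bank1 row3 -> MISS (open row3); precharges=0
Acc 3: bank1 row1 -> MISS (open row1); precharges=1
Acc 4: bank1 row2 -> MISS (open row2); precharges=2
Acc 5: bank0 row2 -> MISS (open row2); precharges=3
Acc 6: bank0 row2 -> HIT
Acc 7: bank1 row0 -> MISS (open row0); precharges=4
Acc 8: bank1 row4 -> MISS (open row4); precharges=5
Acc 9: bank0 row1 -> MISS (open row1); precharges=6
Acc 10: bank0 row2 -> MISS (open row2); precharges=7
Acc 11: bank1 row1 -> MISS (open row1); precharges=8
Acc 12: bank0 row0 -> MISS (open row0); precharges=9
Acc 13: bank1 row2 -> MISS (open row2); precharges=10
Acc 14: bank1 row3 -> MISS (open row3); precharges=11

Answer: 11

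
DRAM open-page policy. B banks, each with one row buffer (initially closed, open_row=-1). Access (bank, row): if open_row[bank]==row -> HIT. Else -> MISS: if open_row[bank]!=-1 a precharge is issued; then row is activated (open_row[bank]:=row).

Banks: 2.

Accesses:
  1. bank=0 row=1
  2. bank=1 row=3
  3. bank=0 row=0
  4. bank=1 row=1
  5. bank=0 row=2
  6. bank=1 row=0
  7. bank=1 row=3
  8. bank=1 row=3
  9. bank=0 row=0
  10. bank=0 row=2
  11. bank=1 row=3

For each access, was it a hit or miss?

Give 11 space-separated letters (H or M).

Answer: M M M M M M M H M M H

Derivation:
Acc 1: bank0 row1 -> MISS (open row1); precharges=0
Acc 2: bank1 row3 -> MISS (open row3); precharges=0
Acc 3: bank0 row0 -> MISS (open row0); precharges=1
Acc 4: bank1 row1 -> MISS (open row1); precharges=2
Acc 5: bank0 row2 -> MISS (open row2); precharges=3
Acc 6: bank1 row0 -> MISS (open row0); precharges=4
Acc 7: bank1 row3 -> MISS (open row3); precharges=5
Acc 8: bank1 row3 -> HIT
Acc 9: bank0 row0 -> MISS (open row0); precharges=6
Acc 10: bank0 row2 -> MISS (open row2); precharges=7
Acc 11: bank1 row3 -> HIT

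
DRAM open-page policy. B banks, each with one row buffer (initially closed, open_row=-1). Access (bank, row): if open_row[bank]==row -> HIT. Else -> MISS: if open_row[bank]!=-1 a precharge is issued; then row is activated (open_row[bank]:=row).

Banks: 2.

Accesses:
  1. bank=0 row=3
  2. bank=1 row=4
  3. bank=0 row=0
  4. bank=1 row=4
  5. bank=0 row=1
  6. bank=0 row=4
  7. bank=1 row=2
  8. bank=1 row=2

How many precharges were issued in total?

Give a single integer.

Answer: 4

Derivation:
Acc 1: bank0 row3 -> MISS (open row3); precharges=0
Acc 2: bank1 row4 -> MISS (open row4); precharges=0
Acc 3: bank0 row0 -> MISS (open row0); precharges=1
Acc 4: bank1 row4 -> HIT
Acc 5: bank0 row1 -> MISS (open row1); precharges=2
Acc 6: bank0 row4 -> MISS (open row4); precharges=3
Acc 7: bank1 row2 -> MISS (open row2); precharges=4
Acc 8: bank1 row2 -> HIT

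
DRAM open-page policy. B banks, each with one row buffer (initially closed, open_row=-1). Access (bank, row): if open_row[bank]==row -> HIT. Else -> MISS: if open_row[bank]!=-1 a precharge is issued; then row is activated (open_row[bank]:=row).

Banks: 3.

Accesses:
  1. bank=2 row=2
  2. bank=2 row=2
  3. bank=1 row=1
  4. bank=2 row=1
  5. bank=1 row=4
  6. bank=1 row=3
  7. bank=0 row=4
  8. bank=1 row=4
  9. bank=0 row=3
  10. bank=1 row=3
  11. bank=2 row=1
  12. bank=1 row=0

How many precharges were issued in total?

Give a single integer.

Acc 1: bank2 row2 -> MISS (open row2); precharges=0
Acc 2: bank2 row2 -> HIT
Acc 3: bank1 row1 -> MISS (open row1); precharges=0
Acc 4: bank2 row1 -> MISS (open row1); precharges=1
Acc 5: bank1 row4 -> MISS (open row4); precharges=2
Acc 6: bank1 row3 -> MISS (open row3); precharges=3
Acc 7: bank0 row4 -> MISS (open row4); precharges=3
Acc 8: bank1 row4 -> MISS (open row4); precharges=4
Acc 9: bank0 row3 -> MISS (open row3); precharges=5
Acc 10: bank1 row3 -> MISS (open row3); precharges=6
Acc 11: bank2 row1 -> HIT
Acc 12: bank1 row0 -> MISS (open row0); precharges=7

Answer: 7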